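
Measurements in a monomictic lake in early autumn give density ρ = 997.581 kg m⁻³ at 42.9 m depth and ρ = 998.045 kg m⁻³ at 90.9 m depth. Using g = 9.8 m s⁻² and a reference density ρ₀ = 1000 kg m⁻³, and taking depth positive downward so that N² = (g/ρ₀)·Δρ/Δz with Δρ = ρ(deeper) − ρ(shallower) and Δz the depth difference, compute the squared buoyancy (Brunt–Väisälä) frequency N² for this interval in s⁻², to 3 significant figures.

9.47 × 10⁻⁵ s⁻²

Δρ = 998.045 − 997.581 = 0.464 kg m⁻³ over Δz = 90.9 − 42.9 = 48 m.
N² = (9.8/1000) × (0.464/48) = 9.4733 × 10⁻⁵ s⁻² ≈ 9.47 × 10⁻⁵ s⁻².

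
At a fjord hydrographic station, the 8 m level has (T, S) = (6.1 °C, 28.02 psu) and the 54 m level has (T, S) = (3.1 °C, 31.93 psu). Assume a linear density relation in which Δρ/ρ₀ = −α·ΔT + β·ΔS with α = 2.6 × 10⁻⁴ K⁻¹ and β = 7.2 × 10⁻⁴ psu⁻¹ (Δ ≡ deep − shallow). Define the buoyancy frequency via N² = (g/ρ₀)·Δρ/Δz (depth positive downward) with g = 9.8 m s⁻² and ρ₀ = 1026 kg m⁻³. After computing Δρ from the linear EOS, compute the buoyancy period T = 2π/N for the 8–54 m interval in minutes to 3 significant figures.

3.78 min

ΔT = -3.0 K, ΔS = +3.91 psu (deep − shallow).
Δρ/ρ₀ = −αΔT + βΔS = 7.80 × 10⁻⁴ + 2.8152 × 10⁻³ = 3.5952 × 10⁻³, so Δρ ≈ 3.689 kg m⁻³.
N² = (g/ρ₀)·Δρ/Δz = g·(Δρ/ρ₀)/Δz = 9.8 × 3.5952 × 10⁻³ / 46 = 7.6593 × 10⁻⁴ s⁻².
N = √(7.6593 × 10⁻⁴) = 0.027675 rad s⁻¹ → T = 2π/N = 227.03 s = 3.7838 min ≈ 3.78 min.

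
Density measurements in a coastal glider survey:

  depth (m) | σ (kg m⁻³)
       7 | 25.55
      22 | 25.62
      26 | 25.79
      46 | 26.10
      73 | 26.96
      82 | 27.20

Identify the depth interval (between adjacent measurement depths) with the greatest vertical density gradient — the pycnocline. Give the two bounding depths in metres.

22–26 m

Compute the density gradient over each adjacent pair:
  7–22 m: Δρ/Δz = 0.07/15 = 4.7 × 10⁻³ kg m⁻⁴
  22–26 m: Δρ/Δz = 0.17/4 = 0.043 kg m⁻⁴
  26–46 m: Δρ/Δz = 0.31/20 = 0.015 kg m⁻⁴
  46–73 m: Δρ/Δz = 0.86/27 = 0.032 kg m⁻⁴
  73–82 m: Δρ/Δz = 0.24/9 = 0.027 kg m⁻⁴
The largest gradient is in the 22–26 m interval — the pycnocline.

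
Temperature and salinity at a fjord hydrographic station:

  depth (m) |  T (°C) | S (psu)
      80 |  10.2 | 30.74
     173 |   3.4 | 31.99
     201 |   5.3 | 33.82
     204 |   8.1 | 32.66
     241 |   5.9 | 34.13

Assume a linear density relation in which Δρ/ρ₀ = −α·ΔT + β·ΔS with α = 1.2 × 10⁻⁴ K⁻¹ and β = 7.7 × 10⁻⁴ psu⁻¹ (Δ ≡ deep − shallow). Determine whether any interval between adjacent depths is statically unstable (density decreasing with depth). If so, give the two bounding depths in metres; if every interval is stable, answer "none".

201–204 m

Evaluate Δρ/ρ₀ = −αΔT + βΔS across each adjacent pair:
  80–173 m: −αΔT+βΔS = −(1.2 × 10⁻⁴)(-6.8)+(7.7 × 10⁻⁴)(+1.25) = 1.8 × 10⁻³ → stable
  173–201 m: −αΔT+βΔS = −(1.2 × 10⁻⁴)(+1.9)+(7.7 × 10⁻⁴)(+1.83) = 1.2 × 10⁻³ → stable
  201–204 m: −αΔT+βΔS = −(1.2 × 10⁻⁴)(+2.8)+(7.7 × 10⁻⁴)(-1.16) = -1.2 × 10⁻³ → UNSTABLE
  204–241 m: −αΔT+βΔS = −(1.2 × 10⁻⁴)(-2.2)+(7.7 × 10⁻⁴)(+1.47) = 1.4 × 10⁻³ → stable
The 201–204 m interval has Δρ < 0: lighter water underlies denser water.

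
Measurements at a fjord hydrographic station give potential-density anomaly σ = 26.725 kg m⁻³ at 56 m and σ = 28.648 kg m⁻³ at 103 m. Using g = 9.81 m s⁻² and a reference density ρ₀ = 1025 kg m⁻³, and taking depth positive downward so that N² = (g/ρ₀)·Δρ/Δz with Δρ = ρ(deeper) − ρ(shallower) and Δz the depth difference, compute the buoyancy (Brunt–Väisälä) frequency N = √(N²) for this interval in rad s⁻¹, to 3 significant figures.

Δρ = 1028.648 − 1026.725 = 1.923 kg m⁻³ over Δz = 103 − 56 = 47 m.
N² = (9.81/1025) × (1.923/47) = 3.9159 × 10⁻⁴ s⁻².
N = √(3.9159 × 10⁻⁴) = 0.019789 rad s⁻¹ ≈ 0.0198 rad s⁻¹.

0.0198 rad s⁻¹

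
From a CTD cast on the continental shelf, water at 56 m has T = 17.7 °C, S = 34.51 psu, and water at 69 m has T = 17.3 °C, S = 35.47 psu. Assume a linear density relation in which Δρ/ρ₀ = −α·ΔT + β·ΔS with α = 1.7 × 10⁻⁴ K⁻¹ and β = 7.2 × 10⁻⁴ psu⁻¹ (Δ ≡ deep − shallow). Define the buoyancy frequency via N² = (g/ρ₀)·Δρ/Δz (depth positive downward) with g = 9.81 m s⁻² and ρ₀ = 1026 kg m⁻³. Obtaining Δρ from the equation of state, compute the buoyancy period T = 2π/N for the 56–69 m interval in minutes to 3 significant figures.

4.38 min

ΔT = -0.4 K, ΔS = +0.96 psu (deep − shallow).
Δρ/ρ₀ = −αΔT + βΔS = 6.80 × 10⁻⁵ + 6.912 × 10⁻⁴ = 7.592 × 10⁻⁴, so Δρ ≈ 0.7789 kg m⁻³.
N² = (g/ρ₀)·Δρ/Δz = g·(Δρ/ρ₀)/Δz = 9.81 × 7.592 × 10⁻⁴ / 13 = 5.7290 × 10⁻⁴ s⁻².
N = √(5.7290 × 10⁻⁴) = 0.023935 rad s⁻¹ → T = 2π/N = 262.51 s = 4.3752 min ≈ 4.38 min.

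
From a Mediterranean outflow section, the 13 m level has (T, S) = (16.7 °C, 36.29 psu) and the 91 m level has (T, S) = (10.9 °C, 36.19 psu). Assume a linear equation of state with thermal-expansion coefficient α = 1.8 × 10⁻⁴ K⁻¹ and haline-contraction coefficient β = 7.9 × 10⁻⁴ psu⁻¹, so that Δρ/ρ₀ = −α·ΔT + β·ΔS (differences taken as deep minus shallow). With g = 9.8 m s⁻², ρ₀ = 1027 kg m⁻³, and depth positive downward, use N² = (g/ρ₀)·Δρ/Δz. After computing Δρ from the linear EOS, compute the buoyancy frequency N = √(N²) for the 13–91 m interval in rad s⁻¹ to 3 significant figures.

0.0110 rad s⁻¹

ΔT = -5.8 K, ΔS = -0.10 psu (deep − shallow).
Δρ/ρ₀ = −αΔT + βΔS = 1.044 × 10⁻³ − 7.90 × 10⁻⁵ = 9.65 × 10⁻⁴, so Δρ ≈ 0.9911 kg m⁻³.
N² = (g/ρ₀)·Δρ/Δz = g·(Δρ/ρ₀)/Δz = 9.8 × 9.65 × 10⁻⁴ / 78 = 1.2124 × 10⁻⁴ s⁻².
N = √(1.2124 × 10⁻⁴) = 0.011011 rad s⁻¹ ≈ 0.0110 rad s⁻¹.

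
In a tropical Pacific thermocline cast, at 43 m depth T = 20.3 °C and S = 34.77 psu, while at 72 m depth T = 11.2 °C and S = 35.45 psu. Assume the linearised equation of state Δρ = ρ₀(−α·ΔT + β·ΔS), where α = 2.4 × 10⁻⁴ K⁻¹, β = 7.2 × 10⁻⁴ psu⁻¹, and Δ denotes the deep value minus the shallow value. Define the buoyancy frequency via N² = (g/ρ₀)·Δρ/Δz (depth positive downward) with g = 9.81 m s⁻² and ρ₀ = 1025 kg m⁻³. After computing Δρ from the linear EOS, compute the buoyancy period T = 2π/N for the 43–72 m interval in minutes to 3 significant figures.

ΔT = -9.1 K, ΔS = +0.68 psu (deep − shallow).
Δρ/ρ₀ = −αΔT + βΔS = 2.184 × 10⁻³ + 4.896 × 10⁻⁴ = 2.6736 × 10⁻³, so Δρ ≈ 2.740 kg m⁻³.
N² = (g/ρ₀)·Δρ/Δz = g·(Δρ/ρ₀)/Δz = 9.81 × 2.6736 × 10⁻³ / 29 = 9.0441 × 10⁻⁴ s⁻².
N = √(9.0441 × 10⁻⁴) = 0.030073 rad s⁻¹ → T = 2π/N = 208.93 s = 3.4822 min ≈ 3.48 min.

3.48 min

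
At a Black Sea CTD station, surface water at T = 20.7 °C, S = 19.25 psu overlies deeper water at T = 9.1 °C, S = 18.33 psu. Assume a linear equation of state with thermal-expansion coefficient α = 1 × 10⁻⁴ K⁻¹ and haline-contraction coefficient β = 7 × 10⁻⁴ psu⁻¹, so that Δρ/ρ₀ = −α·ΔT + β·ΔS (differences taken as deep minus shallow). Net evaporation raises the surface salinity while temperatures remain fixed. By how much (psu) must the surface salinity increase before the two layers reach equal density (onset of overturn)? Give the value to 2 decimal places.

Neutral buoyancy requires −α(T_deep − T_surf) + β(S_deep − S_surf′) = 0.
S_surf′ = S_deep − (α/β)·ΔT = 18.33 − (1 × 10⁻⁴/7 × 10⁻⁴)·(-11.6) = 19.9871 psu.
Increase required: 19.9871 − 19.25 = 0.7371 psu.

0.74 psu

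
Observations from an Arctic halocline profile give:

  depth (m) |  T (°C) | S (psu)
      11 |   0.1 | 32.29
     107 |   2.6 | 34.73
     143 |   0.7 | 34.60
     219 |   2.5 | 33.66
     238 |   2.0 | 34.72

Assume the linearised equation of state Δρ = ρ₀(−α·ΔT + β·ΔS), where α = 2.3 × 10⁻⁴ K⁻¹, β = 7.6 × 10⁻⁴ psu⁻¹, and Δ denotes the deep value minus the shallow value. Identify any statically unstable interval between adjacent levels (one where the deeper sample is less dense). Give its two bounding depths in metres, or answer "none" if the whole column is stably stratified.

143–219 m

Evaluate Δρ/ρ₀ = −αΔT + βΔS across each adjacent pair:
  11–107 m: −αΔT+βΔS = −(2.3 × 10⁻⁴)(+2.5)+(7.6 × 10⁻⁴)(+2.44) = 1.3 × 10⁻³ → stable
  107–143 m: −αΔT+βΔS = −(2.3 × 10⁻⁴)(-1.9)+(7.6 × 10⁻⁴)(-0.13) = 3.4 × 10⁻⁴ → stable
  143–219 m: −αΔT+βΔS = −(2.3 × 10⁻⁴)(+1.8)+(7.6 × 10⁻⁴)(-0.94) = -1.1 × 10⁻³ → UNSTABLE
  219–238 m: −αΔT+βΔS = −(2.3 × 10⁻⁴)(-0.5)+(7.6 × 10⁻⁴)(+1.06) = 9.2 × 10⁻⁴ → stable
The 143–219 m interval has Δρ < 0: lighter water underlies denser water.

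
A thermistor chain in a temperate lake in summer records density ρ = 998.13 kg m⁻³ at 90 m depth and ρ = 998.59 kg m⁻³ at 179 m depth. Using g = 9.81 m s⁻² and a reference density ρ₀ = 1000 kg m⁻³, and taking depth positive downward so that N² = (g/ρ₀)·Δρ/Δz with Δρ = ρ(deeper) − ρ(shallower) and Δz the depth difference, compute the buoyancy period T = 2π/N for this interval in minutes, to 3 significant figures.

14.7 min

Δρ = 998.59 − 998.13 = 0.46 kg m⁻³ over Δz = 179 − 90 = 89 m.
N² = (9.81/1000) × (0.46/89) = 5.0703 × 10⁻⁵ s⁻².
N = √(5.0703 × 10⁻⁵) = 7.1206 × 10⁻³ rad s⁻¹, so T = 2π/N = 882.40 s = 14.707 min ≈ 14.7 min.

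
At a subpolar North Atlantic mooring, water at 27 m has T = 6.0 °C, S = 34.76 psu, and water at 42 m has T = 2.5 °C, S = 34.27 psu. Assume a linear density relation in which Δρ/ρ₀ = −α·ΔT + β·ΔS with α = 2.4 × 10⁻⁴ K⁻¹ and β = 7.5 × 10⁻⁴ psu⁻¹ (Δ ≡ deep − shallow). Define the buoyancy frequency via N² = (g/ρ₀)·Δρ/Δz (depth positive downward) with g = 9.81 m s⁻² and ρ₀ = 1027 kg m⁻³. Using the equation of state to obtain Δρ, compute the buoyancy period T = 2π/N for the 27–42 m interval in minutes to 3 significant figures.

ΔT = -3.5 K, ΔS = -0.49 psu (deep − shallow).
Δρ/ρ₀ = −αΔT + βΔS = 8.40 × 10⁻⁴ − 3.675 × 10⁻⁴ = 4.725 × 10⁻⁴, so Δρ ≈ 0.4853 kg m⁻³.
N² = (g/ρ₀)·Δρ/Δz = g·(Δρ/ρ₀)/Δz = 9.81 × 4.725 × 10⁻⁴ / 15 = 3.0902 × 10⁻⁴ s⁻².
N = √(3.0902 × 10⁻⁴) = 0.017579 rad s⁻¹ → T = 2π/N = 357.43 s = 5.9572 min ≈ 5.96 min.

5.96 min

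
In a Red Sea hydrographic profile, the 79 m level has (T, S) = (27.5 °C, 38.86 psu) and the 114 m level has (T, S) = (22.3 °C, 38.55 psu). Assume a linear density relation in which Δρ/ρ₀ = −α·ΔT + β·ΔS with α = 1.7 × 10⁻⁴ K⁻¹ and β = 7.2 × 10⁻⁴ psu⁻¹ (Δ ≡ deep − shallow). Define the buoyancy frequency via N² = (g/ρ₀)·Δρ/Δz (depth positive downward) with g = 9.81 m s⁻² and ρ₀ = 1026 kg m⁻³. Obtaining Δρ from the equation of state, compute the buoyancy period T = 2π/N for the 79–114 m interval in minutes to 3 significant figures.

ΔT = -5.2 K, ΔS = -0.31 psu (deep − shallow).
Δρ/ρ₀ = −αΔT + βΔS = 8.84 × 10⁻⁴ − 2.232 × 10⁻⁴ = 6.608 × 10⁻⁴, so Δρ ≈ 0.6780 kg m⁻³.
N² = (g/ρ₀)·Δρ/Δz = g·(Δρ/ρ₀)/Δz = 9.81 × 6.608 × 10⁻⁴ / 35 = 1.8521 × 10⁻⁴ s⁻².
N = √(1.8521 × 10⁻⁴) = 0.013609 rad s⁻¹ → T = 2π/N = 461.69 s = 7.6948 min ≈ 7.69 min.

7.69 min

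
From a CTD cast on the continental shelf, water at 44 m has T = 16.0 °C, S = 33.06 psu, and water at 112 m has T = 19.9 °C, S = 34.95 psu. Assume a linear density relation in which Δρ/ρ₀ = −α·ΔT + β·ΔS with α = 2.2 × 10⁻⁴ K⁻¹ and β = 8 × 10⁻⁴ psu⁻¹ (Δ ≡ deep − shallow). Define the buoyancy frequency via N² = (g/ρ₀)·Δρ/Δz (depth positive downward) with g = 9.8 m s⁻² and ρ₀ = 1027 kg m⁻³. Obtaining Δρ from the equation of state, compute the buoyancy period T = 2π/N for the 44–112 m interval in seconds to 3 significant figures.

ΔT = +3.9 K, ΔS = +1.89 psu (deep − shallow).
Δρ/ρ₀ = −αΔT + βΔS = -8.58 × 10⁻⁴ + 1.512 × 10⁻³ = 6.54 × 10⁻⁴, so Δρ ≈ 0.6717 kg m⁻³.
N² = (g/ρ₀)·Δρ/Δz = g·(Δρ/ρ₀)/Δz = 9.8 × 6.54 × 10⁻⁴ / 68 = 9.4253 × 10⁻⁵ s⁻².
N = √(9.4253 × 10⁻⁵) = 9.7084 × 10⁻³ rad s⁻¹ → T = 2π/N = 647.19 s ≈ 647 s.

647 s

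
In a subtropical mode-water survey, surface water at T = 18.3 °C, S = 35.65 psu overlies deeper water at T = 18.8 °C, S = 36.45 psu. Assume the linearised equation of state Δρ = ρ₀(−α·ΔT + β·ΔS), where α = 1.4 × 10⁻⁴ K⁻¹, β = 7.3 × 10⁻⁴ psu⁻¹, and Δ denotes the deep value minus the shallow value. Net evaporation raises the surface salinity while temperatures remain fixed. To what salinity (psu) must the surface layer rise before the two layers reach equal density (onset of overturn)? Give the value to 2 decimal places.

Neutral buoyancy requires −α(T_deep − T_surf) + β(S_deep − S_surf′) = 0.
S_surf′ = S_deep − (α/β)·ΔT = 36.45 − (1.4 × 10⁻⁴/7.3 × 10⁻⁴)·(+0.5) = 36.3541 psu.
Increase required: 36.3541 − 35.65 = 0.7041 psu.

36.35 psu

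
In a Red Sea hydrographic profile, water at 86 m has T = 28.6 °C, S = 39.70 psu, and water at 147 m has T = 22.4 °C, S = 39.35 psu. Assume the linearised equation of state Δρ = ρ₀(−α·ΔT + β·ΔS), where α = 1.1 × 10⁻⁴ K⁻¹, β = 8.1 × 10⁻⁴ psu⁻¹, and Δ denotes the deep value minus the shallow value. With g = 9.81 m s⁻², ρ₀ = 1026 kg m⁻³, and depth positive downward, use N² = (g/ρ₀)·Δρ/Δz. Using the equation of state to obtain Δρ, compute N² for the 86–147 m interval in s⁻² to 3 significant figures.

ΔT = -6.2 K, ΔS = -0.35 psu (deep − shallow).
Δρ/ρ₀ = −αΔT + βΔS = 6.82 × 10⁻⁴ − 2.835 × 10⁻⁴ = 3.985 × 10⁻⁴, so Δρ ≈ 0.4089 kg m⁻³.
N² = (g/ρ₀)·Δρ/Δz = g·(Δρ/ρ₀)/Δz = 9.81 × 3.985 × 10⁻⁴ / 61 = 6.4087 × 10⁻⁵ s⁻² ≈ 6.41 × 10⁻⁵ s⁻².

6.41 × 10⁻⁵ s⁻²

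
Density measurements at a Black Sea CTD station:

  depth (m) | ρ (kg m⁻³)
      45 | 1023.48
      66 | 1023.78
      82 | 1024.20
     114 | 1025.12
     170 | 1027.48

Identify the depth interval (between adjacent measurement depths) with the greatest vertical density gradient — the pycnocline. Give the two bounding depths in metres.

Compute the density gradient over each adjacent pair:
  45–66 m: Δρ/Δz = 0.30/21 = 0.014 kg m⁻⁴
  66–82 m: Δρ/Δz = 0.42/16 = 0.026 kg m⁻⁴
  82–114 m: Δρ/Δz = 0.92/32 = 0.029 kg m⁻⁴
  114–170 m: Δρ/Δz = 2.36/56 = 0.042 kg m⁻⁴
The largest gradient is in the 114–170 m interval — the pycnocline.

114–170 m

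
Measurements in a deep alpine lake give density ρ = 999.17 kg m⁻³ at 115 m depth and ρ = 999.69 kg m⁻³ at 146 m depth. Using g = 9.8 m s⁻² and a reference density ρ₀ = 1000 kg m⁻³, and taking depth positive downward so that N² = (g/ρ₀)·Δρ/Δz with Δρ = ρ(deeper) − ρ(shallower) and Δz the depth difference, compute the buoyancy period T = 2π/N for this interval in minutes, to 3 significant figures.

8.17 min

Δρ = 999.69 − 999.17 = 0.52 kg m⁻³ over Δz = 146 − 115 = 31 m.
N² = (9.8/1000) × (0.52/31) = 1.6439 × 10⁻⁴ s⁻².
N = √(1.6439 × 10⁻⁴) = 0.012821 rad s⁻¹, so T = 2π/N = 490.07 s = 8.1678 min ≈ 8.17 min.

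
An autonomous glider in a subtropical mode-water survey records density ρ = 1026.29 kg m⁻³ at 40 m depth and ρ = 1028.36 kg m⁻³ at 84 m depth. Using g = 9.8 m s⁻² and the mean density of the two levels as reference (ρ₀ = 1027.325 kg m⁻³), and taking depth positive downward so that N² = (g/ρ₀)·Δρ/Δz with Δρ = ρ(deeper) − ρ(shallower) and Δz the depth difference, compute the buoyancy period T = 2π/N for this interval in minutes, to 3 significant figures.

4.94 min

Δρ = 1028.36 − 1026.29 = 2.07 kg m⁻³ over Δz = 84 − 40 = 44 m.
N² = (9.8/1027.325) × (2.07/44) = 4.4878 × 10⁻⁴ s⁻².
N = √(4.4878 × 10⁻⁴) = 0.021184 rad s⁻¹, so T = 2π/N = 296.60 s = 4.9433 min ≈ 4.94 min.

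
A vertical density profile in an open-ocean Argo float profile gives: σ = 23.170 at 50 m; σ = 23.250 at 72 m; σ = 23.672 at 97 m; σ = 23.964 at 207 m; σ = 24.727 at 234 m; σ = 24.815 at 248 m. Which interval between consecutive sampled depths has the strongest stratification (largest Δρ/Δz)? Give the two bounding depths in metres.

207–234 m

Compute the density gradient over each adjacent pair:
  50–72 m: Δρ/Δz = 0.080/22 = 3.6 × 10⁻³ kg m⁻⁴
  72–97 m: Δρ/Δz = 0.422/25 = 0.017 kg m⁻⁴
  97–207 m: Δρ/Δz = 0.292/110 = 2.7 × 10⁻³ kg m⁻⁴
  207–234 m: Δρ/Δz = 0.763/27 = 0.028 kg m⁻⁴
  234–248 m: Δρ/Δz = 0.088/14 = 6.3 × 10⁻³ kg m⁻⁴
The largest gradient is in the 207–234 m interval — the pycnocline.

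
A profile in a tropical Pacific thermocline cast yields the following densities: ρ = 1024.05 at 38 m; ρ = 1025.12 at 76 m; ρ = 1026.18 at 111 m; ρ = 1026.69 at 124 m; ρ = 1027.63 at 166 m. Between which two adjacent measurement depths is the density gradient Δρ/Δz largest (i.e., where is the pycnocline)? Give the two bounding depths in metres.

111–124 m

Compute the density gradient over each adjacent pair:
  38–76 m: Δρ/Δz = 1.07/38 = 0.028 kg m⁻⁴
  76–111 m: Δρ/Δz = 1.06/35 = 0.030 kg m⁻⁴
  111–124 m: Δρ/Δz = 0.51/13 = 0.039 kg m⁻⁴
  124–166 m: Δρ/Δz = 0.94/42 = 0.022 kg m⁻⁴
The largest gradient is in the 111–124 m interval — the pycnocline.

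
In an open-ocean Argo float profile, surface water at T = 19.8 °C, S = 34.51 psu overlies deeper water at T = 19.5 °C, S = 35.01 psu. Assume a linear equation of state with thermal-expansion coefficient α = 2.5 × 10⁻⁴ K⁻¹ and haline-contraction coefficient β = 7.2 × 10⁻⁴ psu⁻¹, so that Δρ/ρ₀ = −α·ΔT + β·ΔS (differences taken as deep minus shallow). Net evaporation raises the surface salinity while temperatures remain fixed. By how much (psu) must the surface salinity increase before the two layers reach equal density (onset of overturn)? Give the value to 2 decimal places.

0.60 psu

Neutral buoyancy requires −α(T_deep − T_surf) + β(S_deep − S_surf′) = 0.
S_surf′ = S_deep − (α/β)·ΔT = 35.01 − (2.5 × 10⁻⁴/7.2 × 10⁻⁴)·(-0.3) = 35.1142 psu.
Increase required: 35.1142 − 34.51 = 0.6042 psu.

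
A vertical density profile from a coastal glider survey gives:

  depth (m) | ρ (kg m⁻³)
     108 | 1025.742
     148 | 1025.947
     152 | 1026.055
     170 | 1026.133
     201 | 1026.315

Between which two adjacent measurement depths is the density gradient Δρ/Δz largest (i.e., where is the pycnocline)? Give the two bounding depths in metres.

Compute the density gradient over each adjacent pair:
  108–148 m: Δρ/Δz = 0.205/40 = 5.1 × 10⁻³ kg m⁻⁴
  148–152 m: Δρ/Δz = 0.108/4 = 0.027 kg m⁻⁴
  152–170 m: Δρ/Δz = 0.078/18 = 4.3 × 10⁻³ kg m⁻⁴
  170–201 m: Δρ/Δz = 0.182/31 = 5.9 × 10⁻³ kg m⁻⁴
The largest gradient is in the 148–152 m interval — the pycnocline.

148–152 m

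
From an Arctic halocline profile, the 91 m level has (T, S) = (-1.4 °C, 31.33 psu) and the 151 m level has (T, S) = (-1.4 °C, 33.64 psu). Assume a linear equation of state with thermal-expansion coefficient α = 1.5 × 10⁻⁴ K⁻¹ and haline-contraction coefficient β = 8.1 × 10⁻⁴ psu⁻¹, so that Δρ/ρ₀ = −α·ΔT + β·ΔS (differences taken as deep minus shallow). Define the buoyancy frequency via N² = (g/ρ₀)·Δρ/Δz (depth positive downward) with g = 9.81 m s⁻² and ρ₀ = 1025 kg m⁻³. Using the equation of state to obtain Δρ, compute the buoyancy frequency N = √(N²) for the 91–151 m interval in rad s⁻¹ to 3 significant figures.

0.0175 rad s⁻¹

ΔT = +0.0 K, ΔS = +2.31 psu (deep − shallow).
Δρ/ρ₀ = −αΔT + βΔS = 0 + 1.8711 × 10⁻³ = 1.8711 × 10⁻³, so Δρ ≈ 1.918 kg m⁻³.
N² = (g/ρ₀)·Δρ/Δz = g·(Δρ/ρ₀)/Δz = 9.81 × 1.8711 × 10⁻³ / 60 = 3.0592 × 10⁻⁴ s⁻².
N = √(3.0592 × 10⁻⁴) = 0.017491 rad s⁻¹ ≈ 0.0175 rad s⁻¹.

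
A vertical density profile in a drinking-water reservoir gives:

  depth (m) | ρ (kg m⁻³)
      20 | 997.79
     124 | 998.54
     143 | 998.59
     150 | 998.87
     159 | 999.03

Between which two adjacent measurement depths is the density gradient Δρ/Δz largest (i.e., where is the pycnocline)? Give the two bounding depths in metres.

143–150 m

Compute the density gradient over each adjacent pair:
  20–124 m: Δρ/Δz = 0.75/104 = 7.2 × 10⁻³ kg m⁻⁴
  124–143 m: Δρ/Δz = 0.05/19 = 2.6 × 10⁻³ kg m⁻⁴
  143–150 m: Δρ/Δz = 0.28/7 = 0.040 kg m⁻⁴
  150–159 m: Δρ/Δz = 0.16/9 = 0.018 kg m⁻⁴
The largest gradient is in the 143–150 m interval — the pycnocline.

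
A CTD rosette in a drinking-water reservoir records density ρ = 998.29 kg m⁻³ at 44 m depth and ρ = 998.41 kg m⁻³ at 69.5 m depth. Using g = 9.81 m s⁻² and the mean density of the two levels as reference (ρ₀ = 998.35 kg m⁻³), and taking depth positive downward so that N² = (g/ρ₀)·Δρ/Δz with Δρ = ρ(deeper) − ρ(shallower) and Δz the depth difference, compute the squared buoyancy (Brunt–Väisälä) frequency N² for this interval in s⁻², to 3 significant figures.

Δρ = 998.41 − 998.29 = 0.12 kg m⁻³ over Δz = 69.5 − 44 = 25.5 m.
N² = (9.81/998.35) × (0.12/25.5) = 4.6241 × 10⁻⁵ s⁻² ≈ 4.62 × 10⁻⁵ s⁻².

4.62 × 10⁻⁵ s⁻²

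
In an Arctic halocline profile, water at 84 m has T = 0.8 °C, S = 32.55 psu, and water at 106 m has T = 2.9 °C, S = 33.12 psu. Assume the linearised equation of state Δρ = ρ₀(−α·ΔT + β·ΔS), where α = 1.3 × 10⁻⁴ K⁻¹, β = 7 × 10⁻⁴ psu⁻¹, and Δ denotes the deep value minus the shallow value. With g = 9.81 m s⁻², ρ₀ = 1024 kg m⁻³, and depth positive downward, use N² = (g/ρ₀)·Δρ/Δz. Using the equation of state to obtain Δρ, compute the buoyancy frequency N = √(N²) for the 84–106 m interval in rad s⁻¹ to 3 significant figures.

ΔT = +2.1 K, ΔS = +0.57 psu (deep − shallow).
Δρ/ρ₀ = −αΔT + βΔS = -2.73 × 10⁻⁴ + 3.99 × 10⁻⁴ = 1.26 × 10⁻⁴, so Δρ ≈ 0.1290 kg m⁻³.
N² = (g/ρ₀)·Δρ/Δz = g·(Δρ/ρ₀)/Δz = 9.81 × 1.26 × 10⁻⁴ / 22 = 5.6185 × 10⁻⁵ s⁻².
N = √(5.6185 × 10⁻⁵) = 7.4957 × 10⁻³ rad s⁻¹ ≈ 7.50 × 10⁻³ rad s⁻¹.

7.50 × 10⁻³ rad s⁻¹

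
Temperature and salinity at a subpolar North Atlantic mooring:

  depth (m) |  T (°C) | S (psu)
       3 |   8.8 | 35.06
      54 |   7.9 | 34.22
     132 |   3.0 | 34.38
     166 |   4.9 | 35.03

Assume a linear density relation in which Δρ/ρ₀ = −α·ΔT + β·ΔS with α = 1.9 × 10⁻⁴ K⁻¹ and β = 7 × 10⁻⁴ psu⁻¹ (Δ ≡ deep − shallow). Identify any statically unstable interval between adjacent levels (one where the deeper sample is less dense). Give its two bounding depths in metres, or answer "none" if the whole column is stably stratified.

Evaluate Δρ/ρ₀ = −αΔT + βΔS across each adjacent pair:
  3–54 m: −αΔT+βΔS = −(1.9 × 10⁻⁴)(-0.9)+(7 × 10⁻⁴)(-0.84) = -4.2 × 10⁻⁴ → UNSTABLE
  54–132 m: −αΔT+βΔS = −(1.9 × 10⁻⁴)(-4.9)+(7 × 10⁻⁴)(+0.16) = 1.0 × 10⁻³ → stable
  132–166 m: −αΔT+βΔS = −(1.9 × 10⁻⁴)(+1.9)+(7 × 10⁻⁴)(+0.65) = 9.4 × 10⁻⁵ → stable
The 3–54 m interval has Δρ < 0: lighter water underlies denser water.

3–54 m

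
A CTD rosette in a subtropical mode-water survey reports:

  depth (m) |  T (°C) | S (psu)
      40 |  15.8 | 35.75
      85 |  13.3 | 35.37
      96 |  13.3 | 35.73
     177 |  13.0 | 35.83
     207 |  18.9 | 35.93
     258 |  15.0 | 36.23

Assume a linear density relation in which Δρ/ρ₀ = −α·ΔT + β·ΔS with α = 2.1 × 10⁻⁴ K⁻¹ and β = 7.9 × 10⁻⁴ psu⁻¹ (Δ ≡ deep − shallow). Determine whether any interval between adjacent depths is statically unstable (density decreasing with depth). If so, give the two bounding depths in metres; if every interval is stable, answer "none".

Evaluate Δρ/ρ₀ = −αΔT + βΔS across each adjacent pair:
  40–85 m: −αΔT+βΔS = −(2.1 × 10⁻⁴)(-2.5)+(7.9 × 10⁻⁴)(-0.38) = 2.2 × 10⁻⁴ → stable
  85–96 m: −αΔT+βΔS = −(2.1 × 10⁻⁴)(+0.0)+(7.9 × 10⁻⁴)(+0.36) = 2.8 × 10⁻⁴ → stable
  96–177 m: −αΔT+βΔS = −(2.1 × 10⁻⁴)(-0.3)+(7.9 × 10⁻⁴)(+0.10) = 1.4 × 10⁻⁴ → stable
  177–207 m: −αΔT+βΔS = −(2.1 × 10⁻⁴)(+5.9)+(7.9 × 10⁻⁴)(+0.10) = -1.2 × 10⁻³ → UNSTABLE
  207–258 m: −αΔT+βΔS = −(2.1 × 10⁻⁴)(-3.9)+(7.9 × 10⁻⁴)(+0.30) = 1.1 × 10⁻³ → stable
The 177–207 m interval has Δρ < 0: lighter water underlies denser water.

177–207 m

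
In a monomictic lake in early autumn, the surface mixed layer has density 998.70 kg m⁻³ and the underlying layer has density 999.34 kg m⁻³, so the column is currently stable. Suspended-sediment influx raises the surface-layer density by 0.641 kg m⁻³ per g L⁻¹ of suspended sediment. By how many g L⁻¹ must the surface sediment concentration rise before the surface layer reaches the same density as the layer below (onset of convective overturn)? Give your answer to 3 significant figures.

Density deficit of the surface layer: 999.34 − 998.70 = 0.64 kg m⁻³.
Required change = 0.64 / 0.641 = 0.998 g L⁻¹.

0.998 g L⁻¹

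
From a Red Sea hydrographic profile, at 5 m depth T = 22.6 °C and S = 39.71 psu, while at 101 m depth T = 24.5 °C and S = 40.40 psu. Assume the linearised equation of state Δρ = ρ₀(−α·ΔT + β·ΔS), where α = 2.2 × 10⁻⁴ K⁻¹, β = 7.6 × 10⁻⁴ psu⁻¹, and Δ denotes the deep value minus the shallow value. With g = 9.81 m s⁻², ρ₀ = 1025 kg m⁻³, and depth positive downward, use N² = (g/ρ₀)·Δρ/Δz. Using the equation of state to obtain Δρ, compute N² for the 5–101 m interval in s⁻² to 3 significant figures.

1.09 × 10⁻⁵ s⁻²

ΔT = +1.9 K, ΔS = +0.69 psu (deep − shallow).
Δρ/ρ₀ = −αΔT + βΔS = -4.18 × 10⁻⁴ + 5.244 × 10⁻⁴ = 1.064 × 10⁻⁴, so Δρ ≈ 0.1091 kg m⁻³.
N² = (g/ρ₀)·Δρ/Δz = g·(Δρ/ρ₀)/Δz = 9.81 × 1.064 × 10⁻⁴ / 96 = 1.0873 × 10⁻⁵ s⁻² ≈ 1.09 × 10⁻⁵ s⁻².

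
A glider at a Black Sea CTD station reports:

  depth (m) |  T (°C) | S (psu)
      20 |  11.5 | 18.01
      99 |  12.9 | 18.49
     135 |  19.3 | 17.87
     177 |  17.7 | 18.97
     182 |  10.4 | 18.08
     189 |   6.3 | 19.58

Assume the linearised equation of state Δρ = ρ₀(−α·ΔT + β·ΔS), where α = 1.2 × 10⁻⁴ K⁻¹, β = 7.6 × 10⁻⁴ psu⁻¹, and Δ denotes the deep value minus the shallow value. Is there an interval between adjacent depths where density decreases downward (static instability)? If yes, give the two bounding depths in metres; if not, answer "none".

Evaluate Δρ/ρ₀ = −αΔT + βΔS across each adjacent pair:
  20–99 m: −αΔT+βΔS = −(1.2 × 10⁻⁴)(+1.4)+(7.6 × 10⁻⁴)(+0.48) = 2.0 × 10⁻⁴ → stable
  99–135 m: −αΔT+βΔS = −(1.2 × 10⁻⁴)(+6.4)+(7.6 × 10⁻⁴)(-0.62) = -1.2 × 10⁻³ → UNSTABLE
  135–177 m: −αΔT+βΔS = −(1.2 × 10⁻⁴)(-1.6)+(7.6 × 10⁻⁴)(+1.10) = 1.0 × 10⁻³ → stable
  177–182 m: −αΔT+βΔS = −(1.2 × 10⁻⁴)(-7.3)+(7.6 × 10⁻⁴)(-0.89) = 2.0 × 10⁻⁴ → stable
  182–189 m: −αΔT+βΔS = −(1.2 × 10⁻⁴)(-4.1)+(7.6 × 10⁻⁴)(+1.50) = 1.6 × 10⁻³ → stable
The 99–135 m interval has Δρ < 0: lighter water underlies denser water.

99–135 m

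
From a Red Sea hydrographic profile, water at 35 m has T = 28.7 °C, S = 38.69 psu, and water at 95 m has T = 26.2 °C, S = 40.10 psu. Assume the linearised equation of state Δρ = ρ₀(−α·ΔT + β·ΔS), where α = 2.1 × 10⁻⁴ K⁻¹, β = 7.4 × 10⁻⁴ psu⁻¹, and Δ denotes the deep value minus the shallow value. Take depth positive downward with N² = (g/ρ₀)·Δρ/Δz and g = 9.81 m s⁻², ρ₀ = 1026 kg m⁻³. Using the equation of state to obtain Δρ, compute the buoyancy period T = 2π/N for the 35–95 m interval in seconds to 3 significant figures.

392 s

ΔT = -2.5 K, ΔS = +1.41 psu (deep − shallow).
Δρ/ρ₀ = −αΔT + βΔS = 5.25 × 10⁻⁴ + 1.0434 × 10⁻³ = 1.5684 × 10⁻³, so Δρ ≈ 1.609 kg m⁻³.
N² = (g/ρ₀)·Δρ/Δz = g·(Δρ/ρ₀)/Δz = 9.81 × 1.5684 × 10⁻³ / 60 = 2.5643 × 10⁻⁴ s⁻².
N = √(2.5643 × 10⁻⁴) = 0.016013 rad s⁻¹ → T = 2π/N = 392.38 s ≈ 392 s.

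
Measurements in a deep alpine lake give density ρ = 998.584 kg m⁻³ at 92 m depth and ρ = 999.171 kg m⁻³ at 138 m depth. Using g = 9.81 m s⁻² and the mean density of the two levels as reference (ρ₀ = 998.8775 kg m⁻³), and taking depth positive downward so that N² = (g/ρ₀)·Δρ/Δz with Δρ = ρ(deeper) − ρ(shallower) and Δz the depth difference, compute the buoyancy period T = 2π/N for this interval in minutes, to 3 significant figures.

9.35 min

Δρ = 999.171 − 998.584 = 0.587 kg m⁻³ over Δz = 138 − 92 = 46 m.
N² = (9.81/998.8775) × (0.587/46) = 1.2532 × 10⁻⁴ s⁻².
N = √(1.2532 × 10⁻⁴) = 0.011195 rad s⁻¹, so T = 2π/N = 561.25 s = 9.3542 min ≈ 9.35 min.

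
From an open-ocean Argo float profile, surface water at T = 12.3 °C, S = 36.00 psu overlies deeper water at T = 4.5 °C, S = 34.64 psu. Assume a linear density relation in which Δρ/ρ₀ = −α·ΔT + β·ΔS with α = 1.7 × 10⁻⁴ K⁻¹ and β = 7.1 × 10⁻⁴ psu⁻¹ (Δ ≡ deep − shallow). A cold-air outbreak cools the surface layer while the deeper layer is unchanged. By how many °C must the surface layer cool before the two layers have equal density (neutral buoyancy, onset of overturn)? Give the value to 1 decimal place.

Neutral buoyancy requires Δρ = 0, i.e. −α(T_deep − T_surf′) + β(S_deep − S_surf) = 0.
T_surf′ = T_deep − (β/α)·ΔS = 4.5 − (7.1 × 10⁻⁴/1.7 × 10⁻⁴)·(-1.36) = 10.180 °C.
Cooling required: 12.3 − (10.180) = 2.120 °C.

2.1 °C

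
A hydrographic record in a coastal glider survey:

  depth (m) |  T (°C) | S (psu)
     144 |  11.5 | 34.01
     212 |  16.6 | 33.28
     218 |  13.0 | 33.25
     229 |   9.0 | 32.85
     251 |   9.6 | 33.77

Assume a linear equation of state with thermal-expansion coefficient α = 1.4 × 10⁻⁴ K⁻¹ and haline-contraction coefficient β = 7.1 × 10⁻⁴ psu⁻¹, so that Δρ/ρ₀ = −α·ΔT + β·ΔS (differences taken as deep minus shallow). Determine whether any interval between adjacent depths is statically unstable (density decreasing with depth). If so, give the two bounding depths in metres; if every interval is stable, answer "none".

144–212 m

Evaluate Δρ/ρ₀ = −αΔT + βΔS across each adjacent pair:
  144–212 m: −αΔT+βΔS = −(1.4 × 10⁻⁴)(+5.1)+(7.1 × 10⁻⁴)(-0.73) = -1.2 × 10⁻³ → UNSTABLE
  212–218 m: −αΔT+βΔS = −(1.4 × 10⁻⁴)(-3.6)+(7.1 × 10⁻⁴)(-0.03) = 4.8 × 10⁻⁴ → stable
  218–229 m: −αΔT+βΔS = −(1.4 × 10⁻⁴)(-4.0)+(7.1 × 10⁻⁴)(-0.40) = 2.8 × 10⁻⁴ → stable
  229–251 m: −αΔT+βΔS = −(1.4 × 10⁻⁴)(+0.6)+(7.1 × 10⁻⁴)(+0.92) = 5.7 × 10⁻⁴ → stable
The 144–212 m interval has Δρ < 0: lighter water underlies denser water.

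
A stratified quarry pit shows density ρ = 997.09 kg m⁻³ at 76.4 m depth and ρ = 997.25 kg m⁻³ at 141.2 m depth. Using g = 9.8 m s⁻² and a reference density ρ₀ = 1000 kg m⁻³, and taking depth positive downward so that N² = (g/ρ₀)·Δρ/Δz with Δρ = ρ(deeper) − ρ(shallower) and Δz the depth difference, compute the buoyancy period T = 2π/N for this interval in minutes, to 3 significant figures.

Δρ = 997.25 − 997.09 = 0.16 kg m⁻³ over Δz = 141.2 − 76.4 = 64.8 m.
N² = (9.8/1000) × (0.16/64.8) = 2.4198 × 10⁻⁵ s⁻².
N = √(2.4198 × 10⁻⁵) = 4.9191 × 10⁻³ rad s⁻¹, so T = 2π/N = 1.2773 × 10³ s = 21.288 min ≈ 21.3 min.

21.3 min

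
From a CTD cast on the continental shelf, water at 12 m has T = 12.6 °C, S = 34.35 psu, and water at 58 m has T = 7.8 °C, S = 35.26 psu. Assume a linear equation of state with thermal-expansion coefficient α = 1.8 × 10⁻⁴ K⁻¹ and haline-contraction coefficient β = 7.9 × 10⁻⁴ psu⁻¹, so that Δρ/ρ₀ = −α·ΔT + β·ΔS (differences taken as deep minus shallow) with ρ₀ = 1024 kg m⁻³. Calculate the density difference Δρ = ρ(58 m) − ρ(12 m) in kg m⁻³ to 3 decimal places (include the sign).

+1.621 kg m⁻³

ΔT = -4.8 K, ΔS = +0.91 psu (deep − shallow).
Δρ/ρ₀ = −(1.8 × 10⁻⁴)(-4.8) + (7.9 × 10⁻⁴)(+0.91) = 1.5829 × 10⁻³.
Δρ = 1024 × (1.5829 × 10⁻³) = +1.621 kg m⁻³.
Positive Δρ: denser below, stable.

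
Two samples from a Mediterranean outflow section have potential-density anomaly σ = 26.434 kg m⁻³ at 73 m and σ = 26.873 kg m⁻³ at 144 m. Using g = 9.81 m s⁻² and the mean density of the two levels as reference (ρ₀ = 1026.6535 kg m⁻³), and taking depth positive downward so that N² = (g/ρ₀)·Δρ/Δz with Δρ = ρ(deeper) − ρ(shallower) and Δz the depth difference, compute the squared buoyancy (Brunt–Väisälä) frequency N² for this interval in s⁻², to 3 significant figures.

5.91 × 10⁻⁵ s⁻²

Δρ = 1026.873 − 1026.434 = 0.439 kg m⁻³ over Δz = 144 − 73 = 71 m.
N² = (9.81/1026.6535) × (0.439/71) = 5.9081 × 10⁻⁵ s⁻² ≈ 5.91 × 10⁻⁵ s⁻².
A positive N² confirms static stability across the interval.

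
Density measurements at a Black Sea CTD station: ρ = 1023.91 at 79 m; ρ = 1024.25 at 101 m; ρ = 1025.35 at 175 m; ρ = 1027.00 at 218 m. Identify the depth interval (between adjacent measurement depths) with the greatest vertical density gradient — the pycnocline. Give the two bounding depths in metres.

Compute the density gradient over each adjacent pair:
  79–101 m: Δρ/Δz = 0.34/22 = 0.015 kg m⁻⁴
  101–175 m: Δρ/Δz = 1.10/74 = 0.015 kg m⁻⁴
  175–218 m: Δρ/Δz = 1.65/43 = 0.038 kg m⁻⁴
The largest gradient is in the 175–218 m interval — the pycnocline.

175–218 m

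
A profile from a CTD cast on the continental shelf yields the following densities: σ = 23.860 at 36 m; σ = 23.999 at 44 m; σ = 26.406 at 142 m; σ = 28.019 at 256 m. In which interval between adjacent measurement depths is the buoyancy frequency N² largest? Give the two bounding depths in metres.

Compute the density gradient over each adjacent pair:
  36–44 m: Δρ/Δz = 0.139/8 = 0.017 kg m⁻⁴
  44–142 m: Δρ/Δz = 2.407/98 = 0.025 kg m⁻⁴
  142–256 m: Δρ/Δz = 1.613/114 = 0.014 kg m⁻⁴
The largest gradient is in the 44–142 m interval — the pycnocline.

44–142 m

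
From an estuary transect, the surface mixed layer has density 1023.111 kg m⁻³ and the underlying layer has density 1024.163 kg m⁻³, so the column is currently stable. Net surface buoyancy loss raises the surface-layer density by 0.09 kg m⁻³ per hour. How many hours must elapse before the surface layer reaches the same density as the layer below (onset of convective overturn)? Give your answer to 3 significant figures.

11.7 hours

Density deficit of the surface layer: 1024.163 − 1023.111 = 1.052 kg m⁻³.
Required change = 1.052 / 0.09 = 11.7 hours.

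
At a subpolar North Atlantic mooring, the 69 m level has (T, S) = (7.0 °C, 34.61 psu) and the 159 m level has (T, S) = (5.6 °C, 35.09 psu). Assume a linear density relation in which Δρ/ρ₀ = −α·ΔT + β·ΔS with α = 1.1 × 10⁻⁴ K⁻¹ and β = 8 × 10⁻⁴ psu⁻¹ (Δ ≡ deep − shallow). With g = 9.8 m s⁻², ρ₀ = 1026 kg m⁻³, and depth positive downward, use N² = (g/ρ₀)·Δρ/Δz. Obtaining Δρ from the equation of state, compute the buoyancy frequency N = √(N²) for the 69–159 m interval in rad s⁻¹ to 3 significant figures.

7.65 × 10⁻³ rad s⁻¹

ΔT = -1.4 K, ΔS = +0.48 psu (deep − shallow).
Δρ/ρ₀ = −αΔT + βΔS = 1.54 × 10⁻⁴ + 3.84 × 10⁻⁴ = 5.38 × 10⁻⁴, so Δρ ≈ 0.5520 kg m⁻³.
N² = (g/ρ₀)·Δρ/Δz = g·(Δρ/ρ₀)/Δz = 9.8 × 5.38 × 10⁻⁴ / 90 = 5.8582 × 10⁻⁵ s⁻².
N = √(5.8582 × 10⁻⁵) = 7.6539 × 10⁻³ rad s⁻¹ ≈ 7.65 × 10⁻³ rad s⁻¹.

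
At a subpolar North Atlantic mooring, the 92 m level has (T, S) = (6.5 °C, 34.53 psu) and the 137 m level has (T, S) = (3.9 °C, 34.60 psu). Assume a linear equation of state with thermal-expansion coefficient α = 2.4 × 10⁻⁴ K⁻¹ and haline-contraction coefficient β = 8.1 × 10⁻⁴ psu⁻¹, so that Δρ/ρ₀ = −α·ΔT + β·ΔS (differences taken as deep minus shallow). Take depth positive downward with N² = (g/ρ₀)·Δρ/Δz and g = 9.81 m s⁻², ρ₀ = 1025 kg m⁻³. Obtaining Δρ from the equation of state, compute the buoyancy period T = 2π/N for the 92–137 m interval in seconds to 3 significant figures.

ΔT = -2.6 K, ΔS = +0.07 psu (deep − shallow).
Δρ/ρ₀ = −αΔT + βΔS = 6.24 × 10⁻⁴ + 5.67 × 10⁻⁵ = 6.807 × 10⁻⁴, so Δρ ≈ 0.6977 kg m⁻³.
N² = (g/ρ₀)·Δρ/Δz = g·(Δρ/ρ₀)/Δz = 9.81 × 6.807 × 10⁻⁴ / 45 = 1.4839 × 10⁻⁴ s⁻².
N = √(1.4839 × 10⁻⁴) = 0.012182 rad s⁻¹ → T = 2π/N = 515.78 s ≈ 516 s.

516 s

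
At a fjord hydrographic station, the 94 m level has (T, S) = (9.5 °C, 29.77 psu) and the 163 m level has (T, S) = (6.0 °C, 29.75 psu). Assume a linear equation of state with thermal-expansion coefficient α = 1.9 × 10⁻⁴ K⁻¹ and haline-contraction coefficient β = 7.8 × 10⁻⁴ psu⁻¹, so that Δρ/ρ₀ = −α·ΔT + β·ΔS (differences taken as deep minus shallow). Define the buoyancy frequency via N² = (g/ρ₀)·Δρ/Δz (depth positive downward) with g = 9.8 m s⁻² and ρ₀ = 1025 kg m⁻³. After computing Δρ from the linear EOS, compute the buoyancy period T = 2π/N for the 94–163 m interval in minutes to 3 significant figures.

10.9 min

ΔT = -3.5 K, ΔS = -0.02 psu (deep − shallow).
Δρ/ρ₀ = −αΔT + βΔS = 6.65 × 10⁻⁴ − 1.56 × 10⁻⁵ = 6.494 × 10⁻⁴, so Δρ ≈ 0.6656 kg m⁻³.
N² = (g/ρ₀)·Δρ/Δz = g·(Δρ/ρ₀)/Δz = 9.8 × 6.494 × 10⁻⁴ / 69 = 9.2234 × 10⁻⁵ s⁻².
N = √(9.2234 × 10⁻⁵) = 9.6039 × 10⁻³ rad s⁻¹ → T = 2π/N = 654.23 s = 10.904 min ≈ 10.9 min.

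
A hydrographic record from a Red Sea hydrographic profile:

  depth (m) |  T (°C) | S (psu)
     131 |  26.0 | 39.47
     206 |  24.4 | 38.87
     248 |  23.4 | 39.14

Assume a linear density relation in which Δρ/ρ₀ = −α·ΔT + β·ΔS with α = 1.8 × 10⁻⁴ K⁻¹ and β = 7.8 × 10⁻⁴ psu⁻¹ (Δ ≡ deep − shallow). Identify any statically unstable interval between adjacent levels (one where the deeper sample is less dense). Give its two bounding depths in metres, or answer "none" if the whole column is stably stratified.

Evaluate Δρ/ρ₀ = −αΔT + βΔS across each adjacent pair:
  131–206 m: −αΔT+βΔS = −(1.8 × 10⁻⁴)(-1.6)+(7.8 × 10⁻⁴)(-0.60) = -1.8 × 10⁻⁴ → UNSTABLE
  206–248 m: −αΔT+βΔS = −(1.8 × 10⁻⁴)(-1.0)+(7.8 × 10⁻⁴)(+0.27) = 3.9 × 10⁻⁴ → stable
The 131–206 m interval has Δρ < 0: lighter water underlies denser water.

131–206 m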